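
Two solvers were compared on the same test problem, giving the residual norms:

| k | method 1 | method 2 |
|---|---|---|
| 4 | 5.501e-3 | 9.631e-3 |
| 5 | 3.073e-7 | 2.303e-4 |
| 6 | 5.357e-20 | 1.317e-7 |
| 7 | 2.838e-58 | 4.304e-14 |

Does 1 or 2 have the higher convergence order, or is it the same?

Method 1: p ≈ ln(2.838e-58/5.357e-20)/ln(5.357e-20/3.073e-7) ≈ 3.00.
Method 2: p ≈ ln(4.304e-14/1.317e-7)/ln(1.317e-7/2.303e-4) ≈ 2.00.
Method 1 has the higher order (≈3.0 vs ≈2.0).

1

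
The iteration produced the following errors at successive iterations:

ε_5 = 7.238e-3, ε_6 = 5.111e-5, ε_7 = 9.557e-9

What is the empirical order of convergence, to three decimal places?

p ≈ ln(ε_7/ε_6) / ln(ε_6/ε_5)
  = ln(9.557e-9/5.111e-5) / ln(5.111e-5/7.238e-3)
  = ln(0.000186989) / ln(0.00706134)
  = -8.584461 / -4.953120 ≈ 1.733142

1.733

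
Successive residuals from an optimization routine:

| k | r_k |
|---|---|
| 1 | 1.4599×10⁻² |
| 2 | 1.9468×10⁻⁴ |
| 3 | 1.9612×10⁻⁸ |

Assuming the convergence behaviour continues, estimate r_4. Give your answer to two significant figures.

5.9e-17

First estimate the order: p ≈ ln(r_3/r_2) / ln(r_2/r_1) = ln(1.9612×10⁻⁸/1.9468×10⁻⁴)/ln(1.9468×10⁻⁴/1.4599×10⁻²) = ln(0.00010074)/ln(0.0133352) ≈ 2.1316.
Then r_4 ≈ r_3·(r_3/r_2)^p = 1.9612×10⁻⁸·(0.00010074)^2.1316 = 1.9612×10⁻⁸·3.02291e-09 ≈ 5.929e-17.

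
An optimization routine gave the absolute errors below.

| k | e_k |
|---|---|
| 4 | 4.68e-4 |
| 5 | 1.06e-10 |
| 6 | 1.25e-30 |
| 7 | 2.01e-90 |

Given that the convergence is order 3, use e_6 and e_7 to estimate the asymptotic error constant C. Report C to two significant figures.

1.0

C ≈ e_7 / e_6^3
  = 2.01e-90 / (1.25e-30)^3
  = 2.01e-90 / 1.95312e-90 ≈ 1.0291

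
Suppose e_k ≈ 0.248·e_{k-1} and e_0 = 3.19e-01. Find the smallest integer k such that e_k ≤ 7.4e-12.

18

After k steps, e_k ≈ 3.19e-01·0.248^k.
Need 0.248^k ≤ 7.4e-12/3.19e-01 = 2.31975e-11.
k ≥ ln(2.31975e-11)/ln(0.248) = -24.4870/-1.39433 = 17.562.
Smallest integer k = 18.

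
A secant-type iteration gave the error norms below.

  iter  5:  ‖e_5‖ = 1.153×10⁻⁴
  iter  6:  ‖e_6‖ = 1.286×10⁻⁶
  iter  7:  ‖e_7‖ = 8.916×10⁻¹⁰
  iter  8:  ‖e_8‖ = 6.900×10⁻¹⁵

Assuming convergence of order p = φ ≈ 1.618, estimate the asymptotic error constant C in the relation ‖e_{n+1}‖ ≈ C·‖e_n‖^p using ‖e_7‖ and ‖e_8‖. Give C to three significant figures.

3.03

C ≈ ‖e_8‖ / ‖e_7‖^1.618
  = 6.900×10⁻¹⁵ / (8.916×10⁻¹⁰)^1.618
  = 6.900×10⁻¹⁵ / 2.27706e-15 ≈ 3.0302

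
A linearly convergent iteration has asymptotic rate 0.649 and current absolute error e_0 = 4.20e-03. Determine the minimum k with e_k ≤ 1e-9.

36

After k steps, e_k ≈ 4.20e-03·0.649^k.
Need 0.649^k ≤ 1e-9/4.20e-03 = 2.38095e-07.
k ≥ ln(2.38095e-07)/ln(0.649) = -15.2506/-0.43232 = 35.276.
Smallest integer k = 36.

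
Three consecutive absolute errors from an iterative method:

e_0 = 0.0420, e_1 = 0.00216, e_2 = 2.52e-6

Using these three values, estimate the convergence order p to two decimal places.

p ≈ ln(e_2/e_1) / ln(e_1/e_0)
  = ln(2.52e-6/0.00216) / ln(0.00216/0.0420)
  = ln(0.00116667) / ln(0.0514286)
  = -6.75360 / -2.96756 ≈ 2.27581

2.28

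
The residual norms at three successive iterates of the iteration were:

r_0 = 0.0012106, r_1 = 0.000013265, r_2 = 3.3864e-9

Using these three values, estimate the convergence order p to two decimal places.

p ≈ ln(r_2/r_1) / ln(r_1/r_0)
  = ln(3.3864e-9/0.000013265) / ln(0.000013265/0.0012106)
  = ln(0.000255288) / ln(0.0109574)
  = -8.27312 / -4.51374 ≈ 1.83287

1.83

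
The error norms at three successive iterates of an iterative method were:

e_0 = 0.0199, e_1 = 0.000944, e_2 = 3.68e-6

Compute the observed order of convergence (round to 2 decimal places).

p ≈ ln(e_2/e_1) / ln(e_1/e_0)
  = ln(3.68e-6/0.000944) / ln(0.000944/0.0199)
  = ln(0.00389831) / ln(0.0474372)
  = -5.54721 / -3.04835 ≈ 1.81974

1.82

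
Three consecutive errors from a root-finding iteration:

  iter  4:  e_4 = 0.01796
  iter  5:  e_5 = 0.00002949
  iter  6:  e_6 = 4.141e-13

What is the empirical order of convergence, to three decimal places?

2.820

p ≈ ln(e_6/e_5) / ln(e_5/e_4)
  = ln(4.141e-13/0.00002949) / ln(0.00002949/0.01796)
  = ln(1.4042e-08) / ln(0.00164198)
  = -18.081213 / -6.411852 ≈ 2.819967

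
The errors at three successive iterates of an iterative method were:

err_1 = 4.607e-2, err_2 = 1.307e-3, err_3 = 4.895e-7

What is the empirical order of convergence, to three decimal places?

p ≈ ln(err_3/err_2) / ln(err_2/err_1)
  = ln(4.895e-7/1.307e-3) / ln(1.307e-3/4.607e-2)
  = ln(0.000374522) / ln(0.0283699)
  = -7.889860 / -3.562427 ≈ 2.214743

2.215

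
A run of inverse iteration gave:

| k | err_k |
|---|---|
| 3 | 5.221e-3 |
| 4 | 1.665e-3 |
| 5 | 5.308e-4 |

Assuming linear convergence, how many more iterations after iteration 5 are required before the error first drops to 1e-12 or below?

Rate ρ ≈ err_5/err_4 = 5.308e-4/1.665e-3 = 0.3188.
After j more steps, err_{5+j} ≈ 5.308e-4·ρ^j; need ρ^j ≤ 1e-12/5.308e-4 = 1.88395e-09.
j ≥ ln(1.88395e-09)/ln(0.3188) = -20.0899/-1.14319 = 17.574.
So 18 more iterations are needed.

18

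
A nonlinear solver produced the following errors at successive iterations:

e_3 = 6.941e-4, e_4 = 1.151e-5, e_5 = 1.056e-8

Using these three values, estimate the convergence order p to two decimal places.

1.71

p ≈ ln(e_5/e_4) / ln(e_4/e_3)
  = ln(1.056e-8/1.151e-5) / ln(1.151e-5/6.941e-4)
  = ln(0.000917463) / ln(0.0165826)
  = -6.99390 / -4.09940 ≈ 1.70608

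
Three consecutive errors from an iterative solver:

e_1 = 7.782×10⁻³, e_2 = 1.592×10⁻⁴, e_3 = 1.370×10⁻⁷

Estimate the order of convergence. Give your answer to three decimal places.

1.815

p ≈ ln(e_3/e_2) / ln(e_2/e_1)
  = ln(1.370×10⁻⁷/1.592×10⁻⁴) / ln(1.592×10⁻⁴/7.782×10⁻³)
  = ln(0.000860553) / ln(0.0204575)
  = -7.057935 / -3.889406 ≈ 1.814656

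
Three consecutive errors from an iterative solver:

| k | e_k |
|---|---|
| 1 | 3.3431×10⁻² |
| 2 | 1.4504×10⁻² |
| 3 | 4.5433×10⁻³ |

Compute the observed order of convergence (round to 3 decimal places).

p ≈ ln(e_3/e_2) / ln(e_2/e_1)
  = ln(4.5433×10⁻³/1.4504×10⁻²) / ln(1.4504×10⁻²/3.3431×10⁻²)
  = ln(0.313245) / ln(0.433849)
  = -1.160770 / -0.835059 ≈ 1.390045

1.390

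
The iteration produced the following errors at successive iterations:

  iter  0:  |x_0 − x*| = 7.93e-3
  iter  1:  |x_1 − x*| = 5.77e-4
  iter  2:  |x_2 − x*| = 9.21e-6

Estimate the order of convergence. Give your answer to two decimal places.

p ≈ ln(|x_2 − x*|/|x_1 − x*|) / ln(|x_1 − x*|/|x_0 − x*|)
  = ln(9.21e-6/5.77e-4) / ln(5.77e-4/7.93e-3)
  = ln(0.0159619) / ln(0.0727617)
  = -4.13755 / -2.62057 ≈ 1.57887

1.58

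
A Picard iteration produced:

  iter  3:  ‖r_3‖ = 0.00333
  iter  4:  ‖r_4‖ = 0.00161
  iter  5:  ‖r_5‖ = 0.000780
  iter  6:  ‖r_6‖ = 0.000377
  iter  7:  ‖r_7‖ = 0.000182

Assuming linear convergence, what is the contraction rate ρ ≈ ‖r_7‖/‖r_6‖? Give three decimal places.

0.483

ρ ≈ ‖r_7‖/‖r_6‖ = 0.000182/0.000377 = 0.48276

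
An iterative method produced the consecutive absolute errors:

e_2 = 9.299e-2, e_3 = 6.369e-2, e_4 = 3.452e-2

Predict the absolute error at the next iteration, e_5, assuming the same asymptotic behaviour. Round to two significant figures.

First estimate the order: p ≈ ln(e_4/e_3) / ln(e_3/e_2) = ln(3.452e-2/6.369e-2)/ln(6.369e-2/9.299e-2) = ln(0.542)/ln(0.684912) ≈ 1.6184.
Then e_5 ≈ e_4·(e_4/e_3)^p = 3.452e-2·(0.542)^1.6184 = 3.452e-2·0.371112 ≈ 0.01281.

1.3e-2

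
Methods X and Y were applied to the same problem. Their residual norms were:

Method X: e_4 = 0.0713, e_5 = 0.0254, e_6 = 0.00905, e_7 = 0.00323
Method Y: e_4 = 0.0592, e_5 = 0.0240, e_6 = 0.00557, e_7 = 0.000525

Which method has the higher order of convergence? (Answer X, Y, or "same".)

Method X: p ≈ ln(0.00323/0.00905)/ln(0.00905/0.0254) ≈ 1.00.
Method Y: p ≈ ln(0.000525/0.00557)/ln(0.00557/0.0240) ≈ 1.62.
Method Y has the higher order (≈1.6 vs ≈1.0).

Y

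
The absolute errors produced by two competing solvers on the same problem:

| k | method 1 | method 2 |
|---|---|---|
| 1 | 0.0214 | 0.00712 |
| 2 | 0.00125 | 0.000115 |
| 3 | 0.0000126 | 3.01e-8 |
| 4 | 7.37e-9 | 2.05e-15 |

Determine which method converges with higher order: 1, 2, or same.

Method 1: p ≈ ln(7.37e-9/0.0000126)/ln(0.0000126/0.00125) ≈ 1.62.
Method 2: p ≈ ln(2.05e-15/3.01e-8)/ln(3.01e-8/0.000115) ≈ 2.00.
Method 2 has the higher order (≈2.0 vs ≈1.6).

2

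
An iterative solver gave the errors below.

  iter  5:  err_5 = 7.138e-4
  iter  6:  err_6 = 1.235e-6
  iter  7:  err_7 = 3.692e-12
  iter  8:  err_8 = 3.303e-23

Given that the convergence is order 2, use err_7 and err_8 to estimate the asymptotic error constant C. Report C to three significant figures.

C ≈ err_8 / err_7^2
  = 3.303e-23 / (3.692e-12)^2
  = 3.303e-23 / 1.36309e-23 ≈ 2.4232

2.42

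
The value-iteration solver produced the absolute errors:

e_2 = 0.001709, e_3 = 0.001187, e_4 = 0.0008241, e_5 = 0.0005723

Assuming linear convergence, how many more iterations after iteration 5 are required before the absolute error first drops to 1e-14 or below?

Rate ρ ≈ e_5/e_4 = 0.0005723/0.0008241 = 0.6945.
After j more steps, e_{5+j} ≈ 0.0005723·ρ^j; need ρ^j ≤ 1e-14/0.0005723 = 1.74734e-11.
j ≥ ln(1.74734e-11)/ln(0.6945) = -24.7703/-0.36456 = 67.946.
So 68 more iterations are needed.

68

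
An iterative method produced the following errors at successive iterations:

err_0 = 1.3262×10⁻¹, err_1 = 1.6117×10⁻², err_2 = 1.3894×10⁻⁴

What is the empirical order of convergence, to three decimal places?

p ≈ ln(err_2/err_1) / ln(err_1/err_0)
  = ln(1.3894×10⁻⁴/1.6117×10⁻²) / ln(1.6117×10⁻²/1.3262×10⁻¹)
  = ln(0.00862071) / ln(0.121528)
  = -4.753588 / -2.107611 ≈ 2.255439

2.255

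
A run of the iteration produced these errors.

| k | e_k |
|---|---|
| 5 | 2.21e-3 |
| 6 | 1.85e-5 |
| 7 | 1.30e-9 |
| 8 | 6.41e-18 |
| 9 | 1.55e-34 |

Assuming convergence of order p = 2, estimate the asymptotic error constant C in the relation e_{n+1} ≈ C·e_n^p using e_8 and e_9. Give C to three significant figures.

C ≈ e_9 / e_8^2
  = 1.55e-34 / (6.41e-18)^2
  = 1.55e-34 / 4.10881e-35 ≈ 3.7724

3.77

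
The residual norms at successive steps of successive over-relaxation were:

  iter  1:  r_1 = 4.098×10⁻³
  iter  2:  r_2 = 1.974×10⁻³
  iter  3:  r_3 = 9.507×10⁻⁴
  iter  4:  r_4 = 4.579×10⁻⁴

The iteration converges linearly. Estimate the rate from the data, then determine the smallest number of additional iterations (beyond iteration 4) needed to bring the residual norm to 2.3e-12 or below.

27

Rate ρ ≈ r_4/r_3 = 4.579×10⁻⁴/9.507×10⁻⁴ = 0.4816.
After j more steps, r_{4+j} ≈ 4.579×10⁻⁴·ρ^j; need ρ^j ≤ 2.3e-12/4.579×10⁻⁴ = 5.02293e-09.
j ≥ ln(5.02293e-09)/ln(0.4816) = -19.1093/-0.73064 = 26.154.
So 27 more iterations are needed.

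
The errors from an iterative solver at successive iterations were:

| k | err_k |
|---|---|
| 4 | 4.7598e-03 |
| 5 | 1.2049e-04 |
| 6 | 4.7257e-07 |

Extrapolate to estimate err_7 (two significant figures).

1.1e-10

First estimate the order: p ≈ ln(err_6/err_5) / ln(err_5/err_4) = ln(4.7257e-07/1.2049e-04)/ln(1.2049e-04/4.7598e-03) = ln(0.00392207)/ln(0.0253141) ≈ 1.5072.
Then err_7 ≈ err_6·(err_6/err_5)^p = 4.7257e-07·(0.00392207)^1.5072 = 4.7257e-07·0.000236019 ≈ 1.115e-10.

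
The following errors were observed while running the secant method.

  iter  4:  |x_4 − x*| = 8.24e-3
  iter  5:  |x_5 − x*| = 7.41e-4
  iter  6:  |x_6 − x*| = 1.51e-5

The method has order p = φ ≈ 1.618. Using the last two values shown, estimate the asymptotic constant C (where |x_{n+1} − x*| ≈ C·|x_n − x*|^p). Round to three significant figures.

C ≈ |x_6 − x*| / |x_5 − x*|^1.618
  = 1.51e-5 / (7.41e-4)^1.618
  = 1.51e-5 / 8.61719e-06 ≈ 1.7523

1.75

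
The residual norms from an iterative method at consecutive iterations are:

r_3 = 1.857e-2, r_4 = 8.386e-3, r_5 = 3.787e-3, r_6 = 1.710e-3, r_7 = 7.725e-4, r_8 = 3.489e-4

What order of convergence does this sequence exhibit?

1

Consecutive ratios: r_8/r_7 = 3.489e-4/7.725e-4 = 0.45165, r_7/r_6 = 7.725e-4/1.710e-3 = 0.451754.
p ≈ ln(0.45165)/ln(0.451754) = -0.7948/-0.7946 ≈ 1.00.
So the convergence is linear (order 1).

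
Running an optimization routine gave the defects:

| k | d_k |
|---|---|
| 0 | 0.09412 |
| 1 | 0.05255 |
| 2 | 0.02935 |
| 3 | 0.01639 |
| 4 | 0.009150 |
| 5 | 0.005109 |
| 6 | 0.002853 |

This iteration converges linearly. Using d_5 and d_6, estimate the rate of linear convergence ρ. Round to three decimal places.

0.558

ρ ≈ d_6/d_5 = 0.002853/0.005109 = 0.55843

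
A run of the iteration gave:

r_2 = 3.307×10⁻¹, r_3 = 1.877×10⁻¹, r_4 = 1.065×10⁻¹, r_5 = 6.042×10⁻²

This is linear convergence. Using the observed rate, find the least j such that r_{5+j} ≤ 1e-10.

Rate ρ ≈ r_5/r_4 = 6.042×10⁻²/1.065×10⁻¹ = 0.5673.
After j more steps, r_{5+j} ≈ 6.042×10⁻²·ρ^j; need ρ^j ≤ 1e-10/6.042×10⁻² = 1.65508e-09.
j ≥ ln(1.65508e-09)/ln(0.5673) = -20.2194/-0.56687 = 35.668.
So 36 more iterations are needed.

36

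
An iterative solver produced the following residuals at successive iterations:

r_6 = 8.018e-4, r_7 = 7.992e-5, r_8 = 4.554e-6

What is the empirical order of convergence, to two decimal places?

1.24

p ≈ ln(r_8/r_7) / ln(r_7/r_6)
  = ln(4.554e-6/7.992e-5) / ln(7.992e-5/8.018e-4)
  = ln(0.056982) / ln(0.0996757)
  = -2.86502 / -2.30583 ≈ 1.24251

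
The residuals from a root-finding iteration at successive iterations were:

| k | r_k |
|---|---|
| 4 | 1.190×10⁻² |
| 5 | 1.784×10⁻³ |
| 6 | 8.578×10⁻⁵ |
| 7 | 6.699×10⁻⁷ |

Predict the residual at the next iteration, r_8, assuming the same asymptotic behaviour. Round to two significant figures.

First estimate the order: p ≈ ln(r_7/r_6) / ln(r_6/r_5) = ln(6.699×10⁻⁷/8.578×10⁻⁵)/ln(8.578×10⁻⁵/1.784×10⁻³) = ln(0.00780951)/ln(0.048083) ≈ 1.5989.
Then r_8 ≈ r_7·(r_7/r_6)^p = 6.699×10⁻⁷·(0.00780951)^1.5989 = 6.699×10⁻⁷·0.000427087 ≈ 2.861e-10.

2.9e-10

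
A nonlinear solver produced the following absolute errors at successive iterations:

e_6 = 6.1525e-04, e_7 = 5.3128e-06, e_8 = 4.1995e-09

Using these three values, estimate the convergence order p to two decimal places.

1.50

p ≈ ln(e_8/e_7) / ln(e_7/e_6)
  = ln(4.1995e-09/5.3128e-06) / ln(5.3128e-06/6.1525e-04)
  = ln(0.000790449) / ln(0.00863519)
  = -7.14291 / -4.75191 ≈ 1.50317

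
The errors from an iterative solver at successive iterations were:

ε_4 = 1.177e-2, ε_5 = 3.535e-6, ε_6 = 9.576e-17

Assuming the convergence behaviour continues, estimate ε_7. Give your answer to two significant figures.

1.9e-48

First estimate the order: p ≈ ln(ε_6/ε_5) / ln(ε_5/ε_4) = ln(9.576e-17/3.535e-6)/ln(3.535e-6/1.177e-2) = ln(2.70891e-11)/ln(0.00030034) ≈ 3.0000.
Then ε_7 ≈ ε_6·(ε_6/ε_5)^p = 9.576e-17·(2.70891e-11)^3.0000 = 9.576e-17·1.98785e-32 ≈ 1.904e-48.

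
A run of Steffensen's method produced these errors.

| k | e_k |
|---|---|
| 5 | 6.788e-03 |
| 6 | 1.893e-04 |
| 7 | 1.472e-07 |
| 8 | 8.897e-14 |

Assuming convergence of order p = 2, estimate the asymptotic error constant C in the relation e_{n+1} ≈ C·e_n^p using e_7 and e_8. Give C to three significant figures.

C ≈ e_8 / e_7^2
  = 8.897e-14 / (1.472e-07)^2
  = 8.897e-14 / 2.16678e-14 ≈ 4.1061

4.11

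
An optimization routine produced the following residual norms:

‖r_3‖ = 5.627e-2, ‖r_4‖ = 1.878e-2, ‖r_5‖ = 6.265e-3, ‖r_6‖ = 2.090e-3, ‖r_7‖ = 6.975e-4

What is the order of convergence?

1

Consecutive ratios: ‖r_7‖/‖r_6‖ = 6.975e-4/2.090e-3 = 0.333732, ‖r_6‖/‖r_5‖ = 2.090e-3/6.265e-3 = 0.333599.
p ≈ ln(0.333732)/ln(0.333599) = -1.0974/-1.0978 ≈ 1.00.
So the convergence is linear (order 1).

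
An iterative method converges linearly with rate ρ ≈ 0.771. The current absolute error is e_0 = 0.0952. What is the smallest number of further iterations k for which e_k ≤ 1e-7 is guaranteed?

After k steps, e_k ≈ 0.0952·0.771^k.
Need 0.771^k ≤ 1e-7/0.0952 = 1.05042e-06.
k ≥ ln(1.05042e-06)/ln(0.771) = -13.7663/-0.26007 = 52.933.
Smallest integer k = 53.

53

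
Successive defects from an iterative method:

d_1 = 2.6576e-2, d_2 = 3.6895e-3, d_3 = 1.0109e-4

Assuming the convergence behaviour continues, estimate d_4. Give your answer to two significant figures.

1.4e-7

First estimate the order: p ≈ ln(d_3/d_2) / ln(d_2/d_1) = ln(1.0109e-4/3.6895e-3)/ln(3.6895e-3/2.6576e-2) = ln(0.0273994)/ln(0.138828) ≈ 1.8218.
Then d_4 ≈ d_3·(d_3/d_2)^p = 1.0109e-4·(0.0273994)^1.8218 = 1.0109e-4·0.0014252 ≈ 1.441e-07.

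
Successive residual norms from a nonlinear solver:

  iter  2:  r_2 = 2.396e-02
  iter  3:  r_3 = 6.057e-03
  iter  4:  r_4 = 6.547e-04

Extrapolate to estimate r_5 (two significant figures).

1.8e-5

First estimate the order: p ≈ ln(r_4/r_3) / ln(r_3/r_2) = ln(6.547e-04/6.057e-03)/ln(6.057e-03/2.396e-02) = ln(0.10809)/ln(0.252796) ≈ 1.6178.
Then r_5 ≈ r_4·(r_4/r_3)^p = 6.547e-04·(0.10809)^1.6178 = 6.547e-04·0.0273438 ≈ 1.79e-05.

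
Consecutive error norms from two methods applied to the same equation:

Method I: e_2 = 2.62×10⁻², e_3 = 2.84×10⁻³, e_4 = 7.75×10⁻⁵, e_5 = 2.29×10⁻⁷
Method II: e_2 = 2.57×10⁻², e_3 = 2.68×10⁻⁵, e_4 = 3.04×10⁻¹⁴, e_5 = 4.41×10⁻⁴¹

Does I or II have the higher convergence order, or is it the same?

Method I: p ≈ ln(2.29×10⁻⁷/7.75×10⁻⁵)/ln(7.75×10⁻⁵/2.84×10⁻³) ≈ 1.62.
Method II: p ≈ ln(4.41×10⁻⁴¹/3.04×10⁻¹⁴)/ln(3.04×10⁻¹⁴/2.68×10⁻⁵) ≈ 3.00.
Method II has the higher order (≈3.0 vs ≈1.6).

II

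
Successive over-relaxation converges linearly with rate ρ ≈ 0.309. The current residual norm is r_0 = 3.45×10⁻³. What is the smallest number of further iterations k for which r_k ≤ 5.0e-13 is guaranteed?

20

After k steps, r_k ≈ 3.45×10⁻³·0.309^k.
Need 0.309^k ≤ 5.0e-13/3.45×10⁻³ = 1.44928e-10.
k ≥ ln(1.44928e-10)/ln(0.309) = -22.6548/-1.17441 = 19.290.
Smallest integer k = 20.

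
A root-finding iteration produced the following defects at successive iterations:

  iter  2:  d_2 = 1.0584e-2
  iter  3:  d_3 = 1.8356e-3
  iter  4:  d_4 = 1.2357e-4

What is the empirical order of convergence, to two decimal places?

1.54

p ≈ ln(d_4/d_3) / ln(d_3/d_2)
  = ln(1.2357e-4/1.8356e-3) / ln(1.8356e-3/1.0584e-2)
  = ln(0.0673186) / ln(0.173432)
  = -2.69832 / -1.75197 ≈ 1.54016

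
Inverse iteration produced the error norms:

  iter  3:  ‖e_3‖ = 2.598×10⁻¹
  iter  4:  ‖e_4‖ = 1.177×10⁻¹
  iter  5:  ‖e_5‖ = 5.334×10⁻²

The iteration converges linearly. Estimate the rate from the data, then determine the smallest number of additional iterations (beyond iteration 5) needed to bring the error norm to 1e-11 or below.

Rate ρ ≈ ‖e_5‖/‖e_4‖ = 5.334×10⁻²/1.177×10⁻¹ = 0.4532.
After j more steps, ‖e_{5+j}‖ ≈ 5.334×10⁻²·ρ^j; need ρ^j ≤ 1e-11/5.334×10⁻² = 1.87477e-10.
j ≥ ln(1.87477e-10)/ln(0.4532) = -22.3974/-0.79142 = 28.300.
So 29 more iterations are needed.

29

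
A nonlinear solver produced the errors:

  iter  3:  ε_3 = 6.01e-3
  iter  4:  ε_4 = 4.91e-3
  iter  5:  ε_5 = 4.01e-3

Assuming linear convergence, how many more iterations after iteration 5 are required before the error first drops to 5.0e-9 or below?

Rate ρ ≈ ε_5/ε_4 = 4.01e-3/4.91e-3 = 0.8167.
After j more steps, ε_{5+j} ≈ 4.01e-3·ρ^j; need ρ^j ≤ 5.0e-9/4.01e-3 = 1.24688e-06.
j ≥ ln(1.24688e-06)/ln(0.8167) = -13.5949/-0.20248 = 67.142.
So 68 more iterations are needed.

68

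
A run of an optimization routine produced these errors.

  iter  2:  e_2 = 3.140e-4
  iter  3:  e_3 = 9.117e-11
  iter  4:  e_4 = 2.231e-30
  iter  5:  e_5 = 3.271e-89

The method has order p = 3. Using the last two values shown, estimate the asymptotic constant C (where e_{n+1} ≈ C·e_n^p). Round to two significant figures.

2.9

C ≈ e_5 / e_4^3
  = 3.271e-89 / (2.231e-30)^3
  = 3.271e-89 / 1.11045e-89 ≈ 2.9457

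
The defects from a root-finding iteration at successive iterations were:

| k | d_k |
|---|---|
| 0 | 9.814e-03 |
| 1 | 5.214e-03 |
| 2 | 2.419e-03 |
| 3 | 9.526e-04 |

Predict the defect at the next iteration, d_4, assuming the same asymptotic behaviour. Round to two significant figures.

3.1e-4

First estimate the order: p ≈ ln(d_3/d_2) / ln(d_2/d_1) = ln(9.526e-04/2.419e-03)/ln(2.419e-03/5.214e-03) = ln(0.393799)/ln(0.463943) ≈ 1.2134.
Then d_4 ≈ d_3·(d_3/d_2)^p = 9.526e-04·(0.393799)^1.2134 = 9.526e-04·0.32278 ≈ 0.0003075.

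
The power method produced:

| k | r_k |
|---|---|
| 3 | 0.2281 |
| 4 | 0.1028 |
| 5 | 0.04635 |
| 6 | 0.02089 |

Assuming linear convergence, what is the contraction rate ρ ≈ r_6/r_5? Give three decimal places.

ρ ≈ r_6/r_5 = 0.02089/0.04635 = 0.45070

0.451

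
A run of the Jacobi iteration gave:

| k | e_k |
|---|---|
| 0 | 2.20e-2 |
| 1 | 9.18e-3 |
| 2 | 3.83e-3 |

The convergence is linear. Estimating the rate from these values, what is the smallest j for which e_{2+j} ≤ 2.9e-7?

11

Rate ρ ≈ e_2/e_1 = 3.83e-3/9.18e-3 = 0.4172.
After j more steps, e_{2+j} ≈ 3.83e-3·ρ^j; need ρ^j ≤ 2.9e-7/3.83e-3 = 7.5718e-05.
j ≥ ln(7.5718e-05)/ln(0.4172) = -9.4885/-0.87419 = 10.854.
So 11 more iterations are needed.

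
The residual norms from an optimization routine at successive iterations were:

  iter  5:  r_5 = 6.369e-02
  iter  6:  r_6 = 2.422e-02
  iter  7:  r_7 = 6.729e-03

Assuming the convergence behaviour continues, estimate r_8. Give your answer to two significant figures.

1.2e-3

First estimate the order: p ≈ ln(r_7/r_6) / ln(r_6/r_5) = ln(6.729e-03/2.422e-02)/ln(2.422e-02/6.369e-02) = ln(0.277828)/ln(0.380279) ≈ 1.3247.
Then r_8 ≈ r_7·(r_7/r_6)^p = 6.729e-03·(0.277828)^1.3247 = 6.729e-03·0.183303 ≈ 0.001233.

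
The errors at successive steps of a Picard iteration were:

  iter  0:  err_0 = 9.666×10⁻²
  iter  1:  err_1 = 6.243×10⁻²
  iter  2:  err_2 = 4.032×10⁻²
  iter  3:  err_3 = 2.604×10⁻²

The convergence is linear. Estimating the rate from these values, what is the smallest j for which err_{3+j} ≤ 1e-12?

Rate ρ ≈ err_3/err_2 = 2.604×10⁻²/4.032×10⁻² = 0.6458.
After j more steps, err_{3+j} ≈ 2.604×10⁻²·ρ^j; need ρ^j ≤ 1e-12/2.604×10⁻² = 3.84025e-11.
j ≥ ln(3.84025e-11)/ln(0.6458) = -23.9829/-0.43727 = 54.847.
So 55 more iterations are needed.

55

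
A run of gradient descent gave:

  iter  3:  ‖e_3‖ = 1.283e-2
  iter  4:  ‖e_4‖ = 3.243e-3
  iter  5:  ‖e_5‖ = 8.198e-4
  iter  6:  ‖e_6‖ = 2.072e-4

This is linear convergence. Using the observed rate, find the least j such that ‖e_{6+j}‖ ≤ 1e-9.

Rate ρ ≈ ‖e_6‖/‖e_5‖ = 2.072e-4/8.198e-4 = 0.2527.
After j more steps, ‖e_{6+j}‖ ≈ 2.072e-4·ρ^j; need ρ^j ≤ 1e-9/2.072e-4 = 4.82625e-06.
j ≥ ln(4.82625e-06)/ln(0.2527) = -12.2414/-1.37555 = 8.899.
So 9 more iterations are needed.

9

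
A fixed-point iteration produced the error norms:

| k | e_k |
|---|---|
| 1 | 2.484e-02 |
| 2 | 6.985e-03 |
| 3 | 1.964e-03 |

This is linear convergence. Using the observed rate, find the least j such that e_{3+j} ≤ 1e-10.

Rate ρ ≈ e_3/e_2 = 1.964e-03/6.985e-03 = 0.2812.
After j more steps, e_{3+j} ≈ 1.964e-03·ρ^j; need ρ^j ≤ 1e-10/1.964e-03 = 5.09165e-08.
j ≥ ln(5.09165e-08)/ln(0.2812) = -16.7931/-1.26869 = 13.237.
So 14 more iterations are needed.

14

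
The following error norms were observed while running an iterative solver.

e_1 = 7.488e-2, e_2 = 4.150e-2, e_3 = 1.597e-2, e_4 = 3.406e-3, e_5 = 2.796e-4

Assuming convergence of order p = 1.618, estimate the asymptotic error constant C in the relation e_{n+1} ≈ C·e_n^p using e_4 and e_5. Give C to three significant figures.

C ≈ e_5 / e_4^1.618
  = 2.796e-4 / (3.406e-3)^1.618
  = 2.796e-4 / 0.000101665 ≈ 2.7502

2.75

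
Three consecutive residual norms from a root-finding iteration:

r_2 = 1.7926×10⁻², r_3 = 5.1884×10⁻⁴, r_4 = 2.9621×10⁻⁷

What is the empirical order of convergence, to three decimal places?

2.108

p ≈ ln(r_4/r_3) / ln(r_3/r_2)
  = ln(2.9621×10⁻⁷/5.1884×10⁻⁴) / ln(5.1884×10⁻⁴/1.7926×10⁻²)
  = ln(0.000570908) / ln(0.0289434)
  = -7.468282 / -3.542413 ≈ 2.108247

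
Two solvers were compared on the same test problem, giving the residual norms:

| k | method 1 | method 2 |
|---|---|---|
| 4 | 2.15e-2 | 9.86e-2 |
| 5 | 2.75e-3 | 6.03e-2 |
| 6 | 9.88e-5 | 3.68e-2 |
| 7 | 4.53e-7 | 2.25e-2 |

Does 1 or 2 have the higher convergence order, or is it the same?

Method 1: p ≈ ln(4.53e-7/9.88e-5)/ln(9.88e-5/2.75e-3) ≈ 1.62.
Method 2: p ≈ ln(2.25e-2/3.68e-2)/ln(3.68e-2/6.03e-2) ≈ 1.00.
Method 1 has the higher order (≈1.6 vs ≈1.0).

1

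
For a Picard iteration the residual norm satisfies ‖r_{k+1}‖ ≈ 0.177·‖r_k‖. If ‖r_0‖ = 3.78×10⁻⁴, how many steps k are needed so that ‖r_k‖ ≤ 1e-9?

8

After k steps, ‖r_k‖ ≈ 3.78×10⁻⁴·0.177^k.
Need 0.177^k ≤ 1e-9/3.78×10⁻⁴ = 2.6455e-06.
k ≥ ln(2.6455e-06)/ln(0.177) = -12.8427/-1.73161 = 7.417.
Smallest integer k = 8.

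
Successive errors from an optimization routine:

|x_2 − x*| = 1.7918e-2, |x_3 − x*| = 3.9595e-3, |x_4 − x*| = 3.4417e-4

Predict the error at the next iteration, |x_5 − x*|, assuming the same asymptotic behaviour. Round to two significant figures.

First estimate the order: p ≈ ln(|x_4 − x*|/|x_3 − x*|) / ln(|x_3 − x*|/|x_2 − x*|) = ln(3.4417e-4/3.9595e-3)/ln(3.9595e-3/1.7918e-2) = ln(0.0869226)/ln(0.220979) ≈ 1.6180.
Then |x_5 − x*| ≈ |x_4 − x*|·(|x_4 − x*|/|x_3 − x*|)^p = 3.4417e-4·(0.0869226)^1.6180 = 3.4417e-4·0.0192095 ≈ 6.611e-06.

6.6e-6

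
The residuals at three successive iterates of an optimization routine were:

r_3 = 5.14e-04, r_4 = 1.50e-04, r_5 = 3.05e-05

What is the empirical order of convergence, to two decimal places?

p ≈ ln(r_5/r_4) / ln(r_4/r_3)
  = ln(3.05e-05/1.50e-04) / ln(1.50e-04/5.14e-04)
  = ln(0.203333) / ln(0.291829)
  = -1.59291 / -1.23159 ≈ 1.29338

1.29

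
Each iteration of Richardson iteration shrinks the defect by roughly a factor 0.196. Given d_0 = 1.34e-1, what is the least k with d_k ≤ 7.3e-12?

After k steps, d_k ≈ 1.34e-1·0.196^k.
Need 0.196^k ≤ 7.3e-12/1.34e-1 = 5.44776e-11.
k ≥ ln(5.44776e-11)/ln(0.196) = -23.6332/-1.62964 = 14.502.
Smallest integer k = 15.

15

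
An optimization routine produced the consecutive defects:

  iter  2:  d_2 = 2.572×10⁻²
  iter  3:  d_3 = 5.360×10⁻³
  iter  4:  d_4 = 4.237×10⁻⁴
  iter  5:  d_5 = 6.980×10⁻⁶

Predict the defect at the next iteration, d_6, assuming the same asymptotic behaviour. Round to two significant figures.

9.1e-9

First estimate the order: p ≈ ln(d_5/d_4) / ln(d_4/d_3) = ln(6.980×10⁻⁶/4.237×10⁻⁴)/ln(4.237×10⁻⁴/5.360×10⁻³) = ln(0.0164739)/ln(0.0790485) ≈ 1.6180.
Then d_6 ≈ d_5·(d_5/d_4)^p = 6.980×10⁻⁶·(0.0164739)^1.6180 = 6.980×10⁻⁶·0.0013025 ≈ 9.091e-09.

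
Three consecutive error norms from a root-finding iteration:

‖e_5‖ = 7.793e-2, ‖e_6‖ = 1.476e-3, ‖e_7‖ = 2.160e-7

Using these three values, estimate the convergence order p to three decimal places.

2.226

p ≈ ln(‖e_7‖/‖e_6‖) / ln(‖e_6‖/‖e_5‖)
  = ln(2.160e-7/1.476e-3) / ln(1.476e-3/7.793e-2)
  = ln(0.000146341) / ln(0.0189401)
  = -8.829571 / -3.966474 ≈ 2.226050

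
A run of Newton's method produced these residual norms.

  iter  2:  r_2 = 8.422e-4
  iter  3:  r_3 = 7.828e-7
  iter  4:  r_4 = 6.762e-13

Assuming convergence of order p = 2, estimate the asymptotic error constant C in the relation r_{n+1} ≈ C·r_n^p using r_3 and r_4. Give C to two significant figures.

1.1

C ≈ r_4 / r_3^2
  = 6.762e-13 / (7.828e-7)^2
  = 6.762e-13 / 6.12776e-13 ≈ 1.1035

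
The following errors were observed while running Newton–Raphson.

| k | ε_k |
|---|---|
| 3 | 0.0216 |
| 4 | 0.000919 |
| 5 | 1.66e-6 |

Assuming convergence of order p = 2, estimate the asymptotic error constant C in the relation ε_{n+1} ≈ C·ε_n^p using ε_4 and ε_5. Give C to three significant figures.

1.97

C ≈ ε_5 / ε_4^2
  = 1.66e-6 / (0.000919)^2
  = 1.66e-6 / 8.44561e-07 ≈ 1.9655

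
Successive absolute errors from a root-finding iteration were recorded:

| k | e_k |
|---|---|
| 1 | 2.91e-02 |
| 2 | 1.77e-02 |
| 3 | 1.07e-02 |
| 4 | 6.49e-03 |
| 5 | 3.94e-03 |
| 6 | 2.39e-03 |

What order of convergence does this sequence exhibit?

Consecutive ratios: e_6/e_5 = 2.39e-03/3.94e-03 = 0.606599, e_5/e_4 = 3.94e-03/6.49e-03 = 0.607088.
p ≈ ln(0.606599)/ln(0.607088) = -0.4999/-0.4991 ≈ 1.00.
So the convergence is linear (order 1).

1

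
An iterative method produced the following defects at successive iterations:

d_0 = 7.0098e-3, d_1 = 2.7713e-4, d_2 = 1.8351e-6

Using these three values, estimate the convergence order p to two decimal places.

p ≈ ln(d_2/d_1) / ln(d_1/d_0)
  = ln(1.8351e-6/2.7713e-4) / ln(2.7713e-4/7.0098e-3)
  = ln(0.0066218) / ln(0.0395347)
  = -5.01739 / -3.23058 ≈ 1.55309

1.55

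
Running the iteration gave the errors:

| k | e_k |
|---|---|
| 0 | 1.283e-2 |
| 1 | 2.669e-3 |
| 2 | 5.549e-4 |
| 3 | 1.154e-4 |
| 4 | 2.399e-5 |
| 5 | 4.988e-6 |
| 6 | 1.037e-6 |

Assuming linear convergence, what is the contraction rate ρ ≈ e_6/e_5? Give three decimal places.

ρ ≈ e_6/e_5 = 1.037e-6/4.988e-6 = 0.20790

0.208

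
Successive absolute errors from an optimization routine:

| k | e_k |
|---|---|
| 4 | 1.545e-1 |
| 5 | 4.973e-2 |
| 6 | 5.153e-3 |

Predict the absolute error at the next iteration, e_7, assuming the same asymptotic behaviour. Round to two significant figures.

First estimate the order: p ≈ ln(e_6/e_5) / ln(e_5/e_4) = ln(5.153e-3/4.973e-2)/ln(4.973e-2/1.545e-1) = ln(0.10362)/ln(0.321877) ≈ 1.9999.
Then e_7 ≈ e_6·(e_6/e_5)^p = 5.153e-3·(0.10362)^1.9999 = 5.153e-3·0.0107395 ≈ 5.534e-05.

5.5e-5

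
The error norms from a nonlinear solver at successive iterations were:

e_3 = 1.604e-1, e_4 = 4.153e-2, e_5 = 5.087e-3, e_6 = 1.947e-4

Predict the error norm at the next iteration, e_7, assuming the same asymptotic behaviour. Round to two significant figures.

1.2e-6

First estimate the order: p ≈ ln(e_6/e_5) / ln(e_5/e_4) = ln(1.947e-4/5.087e-3)/ln(5.087e-3/4.153e-2) = ln(0.038274)/ln(0.12249) ≈ 1.5540.
Then e_7 ≈ e_6·(e_6/e_5)^p = 1.947e-4·(0.038274)^1.5540 = 1.947e-4·0.00627816 ≈ 1.222e-06.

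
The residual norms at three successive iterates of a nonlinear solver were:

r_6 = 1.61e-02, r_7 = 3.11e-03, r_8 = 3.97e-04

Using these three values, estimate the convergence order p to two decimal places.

p ≈ ln(r_8/r_7) / ln(r_7/r_6)
  = ln(3.97e-04/3.11e-03) / ln(3.11e-03/1.61e-02)
  = ln(0.127653) / ln(0.193168)
  = -2.05844 / -1.64420 ≈ 1.25194

1.25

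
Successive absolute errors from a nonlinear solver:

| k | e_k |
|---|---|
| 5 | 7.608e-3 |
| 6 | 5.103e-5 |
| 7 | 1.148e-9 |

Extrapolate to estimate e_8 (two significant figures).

First estimate the order: p ≈ ln(e_7/e_6) / ln(e_6/e_5) = ln(1.148e-9/5.103e-5)/ln(5.103e-5/7.608e-3) = ln(2.24966e-05)/ln(0.00670741) ≈ 2.1385.
Then e_8 ≈ e_7·(e_7/e_6)^p = 1.148e-9·(2.24966e-05)^2.1385 = 1.148e-9·1.14948e-10 ≈ 1.32e-19.

1.3e-19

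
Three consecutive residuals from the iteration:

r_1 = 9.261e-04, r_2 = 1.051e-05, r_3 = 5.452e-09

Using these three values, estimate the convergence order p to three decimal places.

1.689

p ≈ ln(r_3/r_2) / ln(r_2/r_1)
  = ln(5.452e-09/1.051e-05) / ln(1.051e-05/9.261e-04)
  = ln(0.000518744) / ln(0.0113487)
  = -7.564100 / -4.478652 ≈ 1.688923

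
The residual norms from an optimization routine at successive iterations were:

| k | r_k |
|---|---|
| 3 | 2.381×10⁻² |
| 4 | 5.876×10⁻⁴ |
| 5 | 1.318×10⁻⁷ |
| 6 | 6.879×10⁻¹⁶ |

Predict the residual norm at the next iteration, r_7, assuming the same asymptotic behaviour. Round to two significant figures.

1.1e-34

First estimate the order: p ≈ ln(r_6/r_5) / ln(r_5/r_4) = ln(6.879×10⁻¹⁶/1.318×10⁻⁷)/ln(1.318×10⁻⁷/5.876×10⁻⁴) = ln(5.21927e-09)/ln(0.000224302) ≈ 2.2697.
Then r_7 ≈ r_6·(r_6/r_5)^p = 6.879×10⁻¹⁶·(5.21927e-09)^2.2697 = 6.879×10⁻¹⁶·1.59023e-19 ≈ 1.094e-34.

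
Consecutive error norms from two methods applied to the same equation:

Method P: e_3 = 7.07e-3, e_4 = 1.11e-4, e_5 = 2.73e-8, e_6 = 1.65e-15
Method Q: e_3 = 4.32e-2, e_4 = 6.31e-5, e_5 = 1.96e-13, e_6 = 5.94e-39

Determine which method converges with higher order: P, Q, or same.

Q

Method P: p ≈ ln(1.65e-15/2.73e-8)/ln(2.73e-8/1.11e-4) ≈ 2.00.
Method Q: p ≈ ln(5.94e-39/1.96e-13)/ln(1.96e-13/6.31e-5) ≈ 3.00.
Method Q has the higher order (≈3.0 vs ≈2.0).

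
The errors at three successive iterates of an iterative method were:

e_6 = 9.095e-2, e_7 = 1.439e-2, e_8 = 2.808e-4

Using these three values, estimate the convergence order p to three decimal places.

2.135

p ≈ ln(e_8/e_7) / ln(e_7/e_6)
  = ln(2.808e-4/1.439e-2) / ln(1.439e-2/9.095e-2)
  = ln(0.0195136) / ln(0.158219)
  = -3.936644 / -1.843775 ≈ 2.135100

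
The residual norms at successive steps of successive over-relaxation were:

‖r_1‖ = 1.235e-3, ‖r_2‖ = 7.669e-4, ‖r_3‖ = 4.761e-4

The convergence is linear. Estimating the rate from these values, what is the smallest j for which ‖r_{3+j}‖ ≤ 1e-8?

23

Rate ρ ≈ ‖r_3‖/‖r_2‖ = 4.761e-4/7.669e-4 = 0.6208.
After j more steps, ‖r_{3+j}‖ ≈ 4.761e-4·ρ^j; need ρ^j ≤ 1e-8/4.761e-4 = 2.1004e-05.
j ≥ ln(2.1004e-05)/ln(0.6208) = -10.7708/-0.47675 = 22.592.
So 23 more iterations are needed.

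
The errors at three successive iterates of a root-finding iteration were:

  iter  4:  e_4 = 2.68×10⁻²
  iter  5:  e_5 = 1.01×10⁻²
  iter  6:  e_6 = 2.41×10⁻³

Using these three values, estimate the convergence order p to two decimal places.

p ≈ ln(e_6/e_5) / ln(e_5/e_4)
  = ln(2.41×10⁻³/1.01×10⁻²) / ln(1.01×10⁻²/2.68×10⁻²)
  = ln(0.238614) / ln(0.376866)
  = -1.43291 / -0.97587 ≈ 1.46834

1.47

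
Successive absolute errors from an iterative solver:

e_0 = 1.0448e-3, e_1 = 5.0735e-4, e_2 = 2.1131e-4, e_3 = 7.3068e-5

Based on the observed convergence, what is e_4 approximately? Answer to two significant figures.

2.0e-5

First estimate the order: p ≈ ln(e_3/e_2) / ln(e_2/e_1) = ln(7.3068e-5/2.1131e-4)/ln(2.1131e-4/5.0735e-4) = ln(0.345786)/ln(0.416497) ≈ 1.2124.
Then e_4 ≈ e_3·(e_3/e_2)^p = 7.3068e-5·(0.345786)^1.2124 = 7.3068e-5·0.275963 ≈ 2.016e-05.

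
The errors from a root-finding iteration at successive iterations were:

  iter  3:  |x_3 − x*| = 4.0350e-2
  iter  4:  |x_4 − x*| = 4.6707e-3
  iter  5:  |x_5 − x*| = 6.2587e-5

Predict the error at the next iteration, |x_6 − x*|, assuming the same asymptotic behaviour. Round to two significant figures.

First estimate the order: p ≈ ln(|x_5 − x*|/|x_4 − x*|) / ln(|x_4 − x*|/|x_3 − x*|) = ln(6.2587e-5/4.6707e-3)/ln(4.6707e-3/4.0350e-2) = ln(0.0133999)/ln(0.115755) ≈ 2.0000.
Then |x_6 − x*| ≈ |x_5 − x*|·(|x_5 − x*|/|x_4 − x*|)^p = 6.2587e-5·(0.0133999)^2.0000 = 6.2587e-5·0.000179557 ≈ 1.124e-08.

1.1e-8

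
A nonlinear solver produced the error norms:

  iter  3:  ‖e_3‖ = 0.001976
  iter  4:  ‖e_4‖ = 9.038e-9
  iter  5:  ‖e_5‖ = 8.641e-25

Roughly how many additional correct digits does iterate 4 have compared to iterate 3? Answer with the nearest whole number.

5

Digits gained ≈ log₁₀(‖e_3‖/‖e_4‖) = log₁₀(0.001976/9.038e-9) = log₁₀(218632) ≈ 5.340.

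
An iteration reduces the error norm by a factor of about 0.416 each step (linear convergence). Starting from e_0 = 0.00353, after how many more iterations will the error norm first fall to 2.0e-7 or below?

12

After k steps, e_k ≈ 0.00353·0.416^k.
Need 0.416^k ≤ 2.0e-7/0.00353 = 5.66572e-05.
k ≥ ln(5.66572e-05)/ln(0.416) = -9.7785/-0.87707 = 11.149.
Smallest integer k = 12.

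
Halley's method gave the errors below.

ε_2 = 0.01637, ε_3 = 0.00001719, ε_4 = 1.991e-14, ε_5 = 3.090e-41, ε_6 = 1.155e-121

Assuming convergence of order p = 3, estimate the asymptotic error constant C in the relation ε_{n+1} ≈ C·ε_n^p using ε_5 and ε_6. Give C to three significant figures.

3.91

C ≈ ε_6 / ε_5^3
  = 1.155e-121 / (3.090e-41)^3
  = 1.155e-121 / 2.95036e-122 ≈ 3.9148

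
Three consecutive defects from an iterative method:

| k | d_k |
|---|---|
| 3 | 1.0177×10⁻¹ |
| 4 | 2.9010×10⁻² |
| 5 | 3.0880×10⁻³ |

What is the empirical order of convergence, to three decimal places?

1.785

p ≈ ln(d_5/d_4) / ln(d_4/d_3)
  = ln(3.0880×10⁻³/2.9010×10⁻²) / ln(2.9010×10⁻²/1.0177×10⁻¹)
  = ln(0.106446) / ln(0.285055)
  = -2.240117 / -1.255073 ≈ 1.784850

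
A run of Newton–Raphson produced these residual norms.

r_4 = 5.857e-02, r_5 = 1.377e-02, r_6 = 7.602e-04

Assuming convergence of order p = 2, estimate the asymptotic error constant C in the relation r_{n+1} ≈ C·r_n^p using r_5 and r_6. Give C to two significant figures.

C ≈ r_6 / r_5^2
  = 7.602e-04 / (1.377e-02)^2
  = 7.602e-04 / 0.000189613 ≈ 4.0092

4.0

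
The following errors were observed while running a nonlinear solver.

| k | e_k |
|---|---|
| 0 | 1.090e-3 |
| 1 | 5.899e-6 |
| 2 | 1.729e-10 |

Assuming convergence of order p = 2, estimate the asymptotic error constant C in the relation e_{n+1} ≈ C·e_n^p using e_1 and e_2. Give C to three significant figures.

4.97

C ≈ e_2 / e_1^2
  = 1.729e-10 / (5.899e-6)^2
  = 1.729e-10 / 3.47982e-11 ≈ 4.9686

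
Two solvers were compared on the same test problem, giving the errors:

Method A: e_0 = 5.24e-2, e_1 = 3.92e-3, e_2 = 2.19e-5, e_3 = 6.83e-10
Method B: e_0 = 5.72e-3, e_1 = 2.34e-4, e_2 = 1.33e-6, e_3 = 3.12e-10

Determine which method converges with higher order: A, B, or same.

A

Method A: p ≈ ln(6.83e-10/2.19e-5)/ln(2.19e-5/3.92e-3) ≈ 2.00.
Method B: p ≈ ln(3.12e-10/1.33e-6)/ln(1.33e-6/2.34e-4) ≈ 1.62.
Method A has the higher order (≈2.0 vs ≈1.6).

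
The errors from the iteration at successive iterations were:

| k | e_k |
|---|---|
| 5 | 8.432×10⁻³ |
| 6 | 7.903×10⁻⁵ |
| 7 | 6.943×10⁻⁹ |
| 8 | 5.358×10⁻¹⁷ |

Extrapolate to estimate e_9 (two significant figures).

First estimate the order: p ≈ ln(e_8/e_7) / ln(e_7/e_6) = ln(5.358×10⁻¹⁷/6.943×10⁻⁹)/ln(6.943×10⁻⁹/7.903×10⁻⁵) = ln(7.71713e-09)/ln(8.78527e-05) ≈ 2.0000.
Then e_9 ≈ e_8·(e_8/e_7)^p = 5.358×10⁻¹⁷·(7.71713e-09)^2.0000 = 5.358×10⁻¹⁷·5.95541e-17 ≈ 3.191e-33.

3.2e-33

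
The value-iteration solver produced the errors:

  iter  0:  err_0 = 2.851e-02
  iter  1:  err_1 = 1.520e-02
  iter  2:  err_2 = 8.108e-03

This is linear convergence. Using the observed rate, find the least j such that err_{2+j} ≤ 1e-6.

15

Rate ρ ≈ err_2/err_1 = 8.108e-03/1.520e-02 = 0.5334.
After j more steps, err_{2+j} ≈ 8.108e-03·ρ^j; need ρ^j ≤ 1e-6/8.108e-03 = 0.000123335.
j ≥ ln(0.000123335)/ln(0.5334) = -9.0006/-0.62848 = 14.321.
So 15 more iterations are needed.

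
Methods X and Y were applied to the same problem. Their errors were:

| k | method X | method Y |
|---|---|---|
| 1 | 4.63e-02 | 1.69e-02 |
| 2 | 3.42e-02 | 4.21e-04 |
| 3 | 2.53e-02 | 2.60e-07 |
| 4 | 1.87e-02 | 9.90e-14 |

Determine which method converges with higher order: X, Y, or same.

Y

Method X: p ≈ ln(1.87e-02/2.53e-02)/ln(2.53e-02/3.42e-02) ≈ 1.00.
Method Y: p ≈ ln(9.90e-14/2.60e-07)/ln(2.60e-07/4.21e-04) ≈ 2.00.
Method Y has the higher order (≈2.0 vs ≈1.0).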